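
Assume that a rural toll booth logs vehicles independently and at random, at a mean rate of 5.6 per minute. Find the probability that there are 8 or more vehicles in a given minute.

0.2030

With mean μ = 5.6 per minute,
P(N ≥ 8) = 1 − P(N ≤ 7) = 1 − Σ_{j=0}^{7} e^(−μ) μ^j/j! ≈ 0.2030.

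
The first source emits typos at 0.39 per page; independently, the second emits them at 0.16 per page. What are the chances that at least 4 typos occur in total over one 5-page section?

0.2970

Independent Poisson processes superpose: combined rate λ = 0.39 + 0.16 = 0.55 per page.
Over the interval, μ = 0.55 × 5 = 2.75 (a 5-page section = 5 pages).
P(N ≥ 4) = 1 − P(N ≤ 3) ≈ 0.2970.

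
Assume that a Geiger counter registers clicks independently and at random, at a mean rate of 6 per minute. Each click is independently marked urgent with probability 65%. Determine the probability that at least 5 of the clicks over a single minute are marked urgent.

Thinning: the clicks that are marked urgent themselves form a Poisson process with rate 0.65 × 6 = 3.9 per minute.
So μ = 3.9.
P(N ≥ 5) = 1 − P(N ≤ 4) ≈ 0.3516.

0.3516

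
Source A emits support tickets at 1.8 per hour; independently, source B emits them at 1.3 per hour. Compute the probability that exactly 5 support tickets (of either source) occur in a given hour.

Independent Poisson processes superpose: combined rate λ = 1.8 + 1.3 = 3.1 per hour.
So μ = 3.1.
P(N = 5) = e^(−3.1) · 3.1^5/5! ≈ 0.1075.

0.1075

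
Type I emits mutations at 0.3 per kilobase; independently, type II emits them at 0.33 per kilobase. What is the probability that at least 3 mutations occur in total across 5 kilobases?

Independent Poisson processes superpose: combined rate λ = 0.3 + 0.33 = 0.63 per kilobase.
Over the interval, μ = 0.63 × 5 = 3.15 (5 kilobases).
P(N ≥ 3) = 1 − P(N ≤ 2) ≈ 0.6096.

0.6096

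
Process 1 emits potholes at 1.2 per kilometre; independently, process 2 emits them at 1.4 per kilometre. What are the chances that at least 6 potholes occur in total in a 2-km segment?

0.4191

Independent Poisson processes superpose: combined rate λ = 1.2 + 1.4 = 2.6 per kilometre.
Over the interval, μ = 2.6 × 2 = 5.2 (a 2-km segment = 2 kilometres).
P(N ≥ 6) = 1 − P(N ≤ 5) ≈ 0.4191.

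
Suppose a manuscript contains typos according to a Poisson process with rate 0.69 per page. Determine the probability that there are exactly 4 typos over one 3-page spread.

Over the interval, μ = 0.69 × 3 = 2.07 (a 3-page spread = 3 pages).
P(N = 4) = e^(−μ) μ^4/4! = e^(−2.07) · 2.07^4/24 ≈ 0.0965.

0.0965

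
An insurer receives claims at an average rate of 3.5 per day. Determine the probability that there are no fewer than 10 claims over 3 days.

Over the interval, μ = 3.5 × 3 = 10.5 (3 days).
P(N ≥ 10) = 1 − P(N ≤ 9) = 1 − Σ_{j=0}^{9} e^(−μ) μ^j/j! ≈ 0.6029.

0.6029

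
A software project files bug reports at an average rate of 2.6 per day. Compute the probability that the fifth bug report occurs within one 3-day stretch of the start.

0.8883

Over the interval, μ = 2.6 × 3 = 7.8 (a 3-day stretch = 3 days).
The fifth arrival falls in the interval iff at least 5 events occur there: P(S_5 ≤ t) = P(N ≥ 5) = 1 − P(N ≤ 4) ≈ 0.8883.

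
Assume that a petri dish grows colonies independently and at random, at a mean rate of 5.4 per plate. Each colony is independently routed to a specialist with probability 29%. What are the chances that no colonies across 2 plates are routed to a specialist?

0.0436

Thinning: the colonies that are routed to a specialist themselves form a Poisson process with rate 0.29 × 5.4 = 1.566 per plate.
Over the interval, μ = 1.566 × 2 = 3.132 (2 plates).
P(N = 0) = e^(−3.132) · 3.132^0/0! ≈ 0.0436.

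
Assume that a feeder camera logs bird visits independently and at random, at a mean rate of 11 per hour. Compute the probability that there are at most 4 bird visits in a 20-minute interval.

Over the interval, μ = 11 × 1/3 ≈ 3.66667 (a 20-minute interval = 1/3 hours).
P(N ≤ 4) = Σ_{j=0}^{4} e^(−μ) μ^j/j! ≈ 0.6936.

0.6936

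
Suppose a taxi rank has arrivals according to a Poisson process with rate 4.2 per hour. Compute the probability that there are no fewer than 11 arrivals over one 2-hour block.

0.2257

Over the interval, μ = 4.2 × 2 = 8.4 (a 2-hour block = 2 hours).
P(N ≥ 11) = 1 − P(N ≤ 10) = 1 − Σ_{j=0}^{10} e^(−μ) μ^j/j! ≈ 0.2257.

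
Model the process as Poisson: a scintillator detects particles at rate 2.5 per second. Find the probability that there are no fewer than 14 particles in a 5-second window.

Over the interval, μ = 2.5 × 5 = 12.5 (a 5-second window = 5 seconds).
P(N ≥ 14) = 1 − P(N ≤ 13) = 1 − Σ_{j=0}^{13} e^(−μ) μ^j/j! ≈ 0.3722.

0.3722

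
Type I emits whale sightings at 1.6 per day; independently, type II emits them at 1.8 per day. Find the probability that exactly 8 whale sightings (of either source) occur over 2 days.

0.1263

Independent Poisson processes superpose: combined rate λ = 1.6 + 1.8 = 3.4 per day.
Over the interval, μ = 3.4 × 2 = 6.8 (2 days).
P(N = 8) = e^(−6.8) · 6.8^8/8! ≈ 0.1263.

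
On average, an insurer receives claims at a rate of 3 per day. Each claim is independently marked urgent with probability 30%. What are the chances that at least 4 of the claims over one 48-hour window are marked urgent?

Thinning: the claims that are marked urgent themselves form a Poisson process with rate 0.3 × 3 = 0.9 per day.
Over the interval, μ = 0.9 × 2 = 1.8 (a 48-hour window = 2 days).
P(N ≥ 4) = 1 − P(N ≤ 3) ≈ 0.1087.

0.1087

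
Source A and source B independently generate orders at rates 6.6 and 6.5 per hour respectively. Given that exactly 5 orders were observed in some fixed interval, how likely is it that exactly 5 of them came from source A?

0.0325

Given the total, each event is independently from source A with probability p = λ_A/(λ_A+λ_B) = 6.6/13.1 ≈ 0.5038.
So K ~ Binomial(5, 6.6/13.1): P(K = 5) = C(5,5) · (6.6/13.1)^5 · (6.5/13.1)^0 ≈ 0.0325.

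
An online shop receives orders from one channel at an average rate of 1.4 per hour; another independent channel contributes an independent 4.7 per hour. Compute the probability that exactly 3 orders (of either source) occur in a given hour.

0.0848

Independent Poisson processes superpose: combined rate λ = 1.4 + 4.7 = 6.1 per hour.
So μ = 6.1.
P(N = 3) = e^(−6.1) · 6.1^3/3! ≈ 0.0848.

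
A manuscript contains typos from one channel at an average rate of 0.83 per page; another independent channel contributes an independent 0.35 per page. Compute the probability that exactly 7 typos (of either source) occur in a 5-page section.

Independent Poisson processes superpose: combined rate λ = 0.83 + 0.35 = 1.18 per page.
Over the interval, μ = 1.18 × 5 = 5.9 (a 5-page section = 5 pages).
P(N = 7) = e^(−5.9) · 5.9^7/7! ≈ 0.1353.

0.1353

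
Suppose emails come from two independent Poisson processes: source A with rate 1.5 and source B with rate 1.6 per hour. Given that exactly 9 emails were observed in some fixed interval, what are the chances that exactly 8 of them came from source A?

0.0140

Given the total, each event is independently from source A with probability p = λ_A/(λ_A+λ_B) = 1.5/3.1 ≈ 0.4839.
So K ~ Binomial(9, 1.5/3.1): P(K = 8) = C(9,8) · (1.5/3.1)^8 · (1.6/3.1)^1 ≈ 0.0140.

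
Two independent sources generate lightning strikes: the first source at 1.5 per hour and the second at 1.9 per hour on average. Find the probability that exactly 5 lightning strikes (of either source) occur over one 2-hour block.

Independent Poisson processes superpose: combined rate λ = 1.5 + 1.9 = 3.4 per hour.
Over the interval, μ = 3.4 × 2 = 6.8 (a 2-hour block = 2 hours).
P(N = 5) = e^(−6.8) · 6.8^5/5! ≈ 0.1349.

0.1349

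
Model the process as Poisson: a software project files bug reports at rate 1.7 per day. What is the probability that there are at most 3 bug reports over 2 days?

0.5584

Over the interval, μ = 1.7 × 2 = 3.4 (2 days).
P(N ≤ 3) = Σ_{j=0}^{3} e^(−μ) μ^j/j! ≈ 0.5584.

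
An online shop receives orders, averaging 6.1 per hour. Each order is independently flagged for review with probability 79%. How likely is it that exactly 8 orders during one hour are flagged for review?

Thinning: the orders that are flagged for review themselves form a Poisson process with rate 0.79 × 6.1 = 4.819 per hour.
So μ = 4.819.
P(N = 8) = e^(−4.819) · 4.819^8/8! ≈ 0.0582.

0.0582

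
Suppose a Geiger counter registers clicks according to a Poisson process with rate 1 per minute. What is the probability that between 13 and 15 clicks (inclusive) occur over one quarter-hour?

0.3005

Over the interval, μ = 1 × 15 = 15 (a quarter-hour = 15 minutes).
P(13 ≤ N ≤ 15) = Σ_{j=13}^{15} e^(−15) · 15^j/j! ≈ 0.3005.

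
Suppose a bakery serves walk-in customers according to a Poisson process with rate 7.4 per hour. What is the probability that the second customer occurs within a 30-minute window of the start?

Over the interval, μ = 7.4 × 0.5 = 3.7 (a 30-minute window = 0.5 hours).
The second arrival falls in the interval iff at least 2 events occur there: P(S_2 ≤ t) = P(N ≥ 2) = 1 − P(N ≤ 1) ≈ 0.8838.

0.8838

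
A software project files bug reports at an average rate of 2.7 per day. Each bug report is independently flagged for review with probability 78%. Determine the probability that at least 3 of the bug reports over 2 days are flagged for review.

Thinning: the bug reports that are flagged for review themselves form a Poisson process with rate 0.78 × 2.7 = 2.106 per day.
Over the interval, μ = 2.106 × 2 = 4.212 (2 days).
P(N ≥ 3) = 1 − P(N ≤ 2) ≈ 0.7913.

0.7913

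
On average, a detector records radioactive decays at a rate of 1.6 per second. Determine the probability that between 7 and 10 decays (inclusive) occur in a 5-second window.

Over the interval, μ = 1.6 × 5 = 8 (a 5-second window = 5 seconds).
P(7 ≤ N ≤ 10) = Σ_{j=7}^{10} e^(−8) · 8^j/j! ≈ 0.5025.

0.5025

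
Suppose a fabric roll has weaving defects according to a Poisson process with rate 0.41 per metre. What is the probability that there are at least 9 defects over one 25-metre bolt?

0.6946

Over the interval, μ = 0.41 × 25 = 10.25 (a 25-metre bolt = 25 metres).
P(N ≥ 9) = 1 − P(N ≤ 8) = 1 − Σ_{j=0}^{8} e^(−μ) μ^j/j! ≈ 0.6946.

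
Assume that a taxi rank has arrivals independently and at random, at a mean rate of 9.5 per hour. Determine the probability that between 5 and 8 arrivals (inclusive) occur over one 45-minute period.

Over the interval, μ = 9.5 × 0.75 = 7.125 (a 45-minute period = 0.75 hours).
P(5 ≤ N ≤ 8) = Σ_{j=5}^{8} e^(−7.125) · 7.125^j/j! ≈ 0.5508.

0.5508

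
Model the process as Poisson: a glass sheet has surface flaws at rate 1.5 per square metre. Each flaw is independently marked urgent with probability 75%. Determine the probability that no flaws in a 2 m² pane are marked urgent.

Thinning: the flaws that are marked urgent themselves form a Poisson process with rate 0.75 × 1.5 = 1.125 per square metre.
Over the interval, μ = 1.125 × 2 = 2.25 (a 2 m² pane = 2 square metres).
P(N = 0) = e^(−2.25) · 2.25^0/0! ≈ 0.1054.

0.1054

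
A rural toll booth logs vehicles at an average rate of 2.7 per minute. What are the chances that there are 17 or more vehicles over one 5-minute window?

Over the interval, μ = 2.7 × 5 = 13.5 (a 5-minute window = 5 minutes).
P(N ≥ 17) = 1 − P(N ≤ 16) = 1 − Σ_{j=0}^{16} e^(−μ) μ^j/j! ≈ 0.2025.

0.2025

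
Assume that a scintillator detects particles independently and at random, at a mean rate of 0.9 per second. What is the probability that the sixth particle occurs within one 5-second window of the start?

0.2971

Over the interval, μ = 0.9 × 5 = 4.5 (a 5-second window = 5 seconds).
The sixth arrival falls in the interval iff at least 6 events occur there: P(S_6 ≤ t) = P(N ≥ 6) = 1 − P(N ≤ 5) ≈ 0.2971.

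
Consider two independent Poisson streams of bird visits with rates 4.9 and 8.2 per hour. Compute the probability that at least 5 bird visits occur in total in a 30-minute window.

0.7819

Independent Poisson processes superpose: combined rate λ = 4.9 + 8.2 = 13.1 per hour.
Over the interval, μ = 13.1 × 0.5 = 6.55 (a 30-minute window = 0.5 hours).
P(N ≥ 5) = 1 − P(N ≤ 4) ≈ 0.7819.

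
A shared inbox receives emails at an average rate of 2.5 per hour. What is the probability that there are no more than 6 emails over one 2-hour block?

0.7622

Over the interval, μ = 2.5 × 2 = 5 (a 2-hour block = 2 hours).
P(N ≤ 6) = Σ_{j=0}^{6} e^(−μ) μ^j/j! ≈ 0.7622.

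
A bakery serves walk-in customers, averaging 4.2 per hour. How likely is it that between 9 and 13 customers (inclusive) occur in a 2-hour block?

0.4155

Over the interval, μ = 4.2 × 2 = 8.4 (a 2-hour block = 2 hours).
P(9 ≤ N ≤ 13) = Σ_{j=9}^{13} e^(−8.4) · 8.4^j/j! ≈ 0.4155.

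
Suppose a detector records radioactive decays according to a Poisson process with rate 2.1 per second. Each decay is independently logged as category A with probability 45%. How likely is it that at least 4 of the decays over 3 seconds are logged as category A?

0.3159

Thinning: the decays that are logged as category A themselves form a Poisson process with rate 0.45 × 2.1 = 0.945 per second.
Over the interval, μ = 0.945 × 3 = 2.835 (3 seconds).
P(N ≥ 4) = 1 − P(N ≤ 3) ≈ 0.3159.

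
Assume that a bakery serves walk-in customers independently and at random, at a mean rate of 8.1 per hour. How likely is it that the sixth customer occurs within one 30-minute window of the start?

0.2227

Over the interval, μ = 8.1 × 0.5 = 4.05 (a 30-minute window = 0.5 hours).
The sixth arrival falls in the interval iff at least 6 events occur there: P(S_6 ≤ t) = P(N ≥ 6) = 1 − P(N ≤ 5) ≈ 0.2227.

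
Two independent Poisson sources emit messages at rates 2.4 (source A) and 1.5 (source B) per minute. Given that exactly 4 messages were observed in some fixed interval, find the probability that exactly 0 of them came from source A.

0.0219

Given the total, each event is independently from source A with probability p = λ_A/(λ_A+λ_B) = 2.4/3.9 ≈ 0.6154.
So K ~ Binomial(4, 2.4/3.9): P(K = 0) = C(4,0) · (2.4/3.9)^0 · (1.5/3.9)^4 ≈ 0.0219.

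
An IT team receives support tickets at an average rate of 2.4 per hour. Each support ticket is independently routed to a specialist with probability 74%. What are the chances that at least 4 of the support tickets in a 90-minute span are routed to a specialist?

0.2780

Thinning: the support tickets that are routed to a specialist themselves form a Poisson process with rate 0.74 × 2.4 = 1.776 per hour.
Over the interval, μ = 1.776 × 1.5 = 2.664 (a 90-minute span = 1.5 hours).
P(N ≥ 4) = 1 − P(N ≤ 3) ≈ 0.2780.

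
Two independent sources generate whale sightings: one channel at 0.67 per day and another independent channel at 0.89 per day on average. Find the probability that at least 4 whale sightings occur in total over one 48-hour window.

0.3796

Independent Poisson processes superpose: combined rate λ = 0.67 + 0.89 = 1.56 per day.
Over the interval, μ = 1.56 × 2 = 3.12 (a 48-hour window = 2 days).
P(N ≥ 4) = 1 − P(N ≤ 3) ≈ 0.3796.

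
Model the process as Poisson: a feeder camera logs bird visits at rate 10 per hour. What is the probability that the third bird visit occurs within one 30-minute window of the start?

Over the interval, μ = 10 × 0.5 = 5 (a 30-minute window = 0.5 hours).
The third arrival falls in the interval iff at least 3 events occur there: P(S_3 ≤ t) = P(N ≥ 3) = 1 − P(N ≤ 2) ≈ 0.8753.

0.8753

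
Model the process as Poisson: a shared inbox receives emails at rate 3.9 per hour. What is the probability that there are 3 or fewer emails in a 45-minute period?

Over the interval, μ = 3.9 × 0.75 = 2.925 (a 45-minute period = 0.75 hours).
P(N ≤ 3) = Σ_{j=0}^{3} e^(−μ) μ^j/j! ≈ 0.6640.

0.6640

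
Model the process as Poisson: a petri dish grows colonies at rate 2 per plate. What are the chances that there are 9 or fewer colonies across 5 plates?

0.4579

Over the interval, μ = 2 × 5 = 10 (5 plates).
P(N ≤ 9) = Σ_{j=0}^{9} e^(−μ) μ^j/j! ≈ 0.4579.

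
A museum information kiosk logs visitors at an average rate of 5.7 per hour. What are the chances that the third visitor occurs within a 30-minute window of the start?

Over the interval, μ = 5.7 × 0.5 = 2.85 (a 30-minute window = 0.5 hours).
The third arrival falls in the interval iff at least 3 events occur there: P(S_3 ≤ t) = P(N ≥ 3) = 1 − P(N ≤ 2) ≈ 0.5424.

0.5424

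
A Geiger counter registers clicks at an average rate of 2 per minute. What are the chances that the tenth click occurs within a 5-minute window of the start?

0.5421

Over the interval, μ = 2 × 5 = 10 (a 5-minute window = 5 minutes).
The tenth arrival falls in the interval iff at least 10 events occur there: P(S_10 ≤ t) = P(N ≥ 10) = 1 − P(N ≤ 9) ≈ 0.5421.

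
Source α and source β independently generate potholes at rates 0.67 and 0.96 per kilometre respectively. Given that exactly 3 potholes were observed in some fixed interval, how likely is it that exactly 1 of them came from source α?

Given the total, each event is independently from source α with probability p = λ_α/(λ_α+λ_β) = 0.67/1.63 ≈ 0.4110.
So K ~ Binomial(3, 0.67/1.63): P(K = 1) = C(3,1) · (0.67/1.63)^1 · (0.96/1.63)^2 ≈ 0.4277.

0.4277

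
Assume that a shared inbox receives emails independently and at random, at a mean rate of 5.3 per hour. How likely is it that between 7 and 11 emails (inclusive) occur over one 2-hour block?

Over the interval, μ = 5.3 × 2 = 10.6 (a 2-hour block = 2 hours).
P(7 ≤ N ≤ 11) = Σ_{j=7}^{11} e^(−10.6) · 10.6^j/j! ≈ 0.5303.

0.5303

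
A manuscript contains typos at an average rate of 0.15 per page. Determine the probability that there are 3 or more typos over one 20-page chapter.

0.5768

Over the interval, μ = 0.15 × 20 = 3 (a 20-page chapter = 20 pages).
P(N ≥ 3) = 1 − P(N ≤ 2) = 1 − Σ_{j=0}^{2} e^(−μ) μ^j/j! ≈ 0.5768.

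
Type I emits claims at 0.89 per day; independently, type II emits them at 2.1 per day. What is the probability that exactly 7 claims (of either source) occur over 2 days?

Independent Poisson processes superpose: combined rate λ = 0.89 + 2.1 = 2.99 per day.
Over the interval, μ = 2.99 × 2 = 5.98 (2 days).
P(N = 7) = e^(−5.98) · 5.98^7/7! ≈ 0.1372.

0.1372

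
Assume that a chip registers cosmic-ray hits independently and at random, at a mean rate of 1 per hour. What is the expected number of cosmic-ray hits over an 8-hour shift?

E[N] = λt = 1 × 8 = 8 (an 8-hour shift = 8 hours).

8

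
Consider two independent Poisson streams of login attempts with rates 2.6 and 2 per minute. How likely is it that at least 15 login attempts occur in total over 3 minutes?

Independent Poisson processes superpose: combined rate λ = 2.6 + 2 = 4.6 per minute.
Over the interval, μ = 4.6 × 3 = 13.8 (3 minutes).
P(N ≥ 15) = 1 − P(N ≤ 14) ≈ 0.4084.

0.4084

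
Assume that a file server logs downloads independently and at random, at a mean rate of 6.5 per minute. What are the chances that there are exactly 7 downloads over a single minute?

0.1462

With mean μ = 6.5 per minute,
P(N = 7) = e^(−μ) μ^7/7! = e^(−6.5) · 6.5^7/5040 ≈ 0.1462.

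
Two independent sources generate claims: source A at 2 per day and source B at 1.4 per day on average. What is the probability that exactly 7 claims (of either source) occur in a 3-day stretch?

Independent Poisson processes superpose: combined rate λ = 2 + 1.4 = 3.4 per day.
Over the interval, μ = 3.4 × 3 = 10.2 (a 3-day stretch = 3 days).
P(N = 7) = e^(−10.2) · 10.2^7/7! ≈ 0.0847.

0.0847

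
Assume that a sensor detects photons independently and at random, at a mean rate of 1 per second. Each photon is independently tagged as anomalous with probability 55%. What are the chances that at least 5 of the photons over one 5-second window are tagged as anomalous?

0.1446

Thinning: the photons that are tagged as anomalous themselves form a Poisson process with rate 0.55 × 1 = 0.55 per second.
Over the interval, μ = 0.55 × 5 = 2.75 (a 5-second window = 5 seconds).
P(N ≥ 5) = 1 − P(N ≤ 4) ≈ 0.1446.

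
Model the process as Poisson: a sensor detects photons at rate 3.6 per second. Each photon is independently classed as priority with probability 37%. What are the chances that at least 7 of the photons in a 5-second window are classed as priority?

0.4985

Thinning: the photons that are classed as priority themselves form a Poisson process with rate 0.37 × 3.6 = 1.332 per second.
Over the interval, μ = 1.332 × 5 = 6.66 (a 5-second window = 5 seconds).
P(N ≥ 7) = 1 − P(N ≤ 6) ≈ 0.4985.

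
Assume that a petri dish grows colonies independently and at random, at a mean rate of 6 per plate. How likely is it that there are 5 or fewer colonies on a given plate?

With mean μ = 6 per plate,
P(N ≤ 5) = Σ_{j=0}^{5} e^(−μ) μ^j/j! ≈ 0.4457.

0.4457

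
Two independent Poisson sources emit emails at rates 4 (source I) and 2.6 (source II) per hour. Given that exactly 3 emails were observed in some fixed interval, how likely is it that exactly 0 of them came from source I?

Given the total, each event is independently from source I with probability p = λ_I/(λ_I+λ_II) = 4/6.6 ≈ 0.6061.
So K ~ Binomial(3, 4/6.6): P(K = 0) = C(3,0) · (4/6.6)^0 · (2.6/6.6)^3 ≈ 0.0611.

0.0611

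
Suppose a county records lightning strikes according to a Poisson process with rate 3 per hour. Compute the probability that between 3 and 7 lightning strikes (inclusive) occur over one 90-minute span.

Over the interval, μ = 3 × 1.5 = 4.5 (a 90-minute span = 1.5 hours).
P(3 ≤ N ≤ 7) = Σ_{j=3}^{7} e^(−4.5) · 4.5^j/j! ≈ 0.7398.

0.7398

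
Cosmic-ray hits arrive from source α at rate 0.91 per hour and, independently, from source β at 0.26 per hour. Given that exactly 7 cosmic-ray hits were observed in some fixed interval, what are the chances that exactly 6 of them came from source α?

Given the total, each event is independently from source α with probability p = λ_α/(λ_α+λ_β) = 0.91/1.17 ≈ 0.7778.
So K ~ Binomial(7, 0.91/1.17): P(K = 6) = C(7,6) · (0.91/1.17)^6 · (0.26/1.17)^1 ≈ 0.3444.

0.3444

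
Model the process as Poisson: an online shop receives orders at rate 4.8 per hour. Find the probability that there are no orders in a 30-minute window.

0.0907

Over the interval, μ = 4.8 × 0.5 = 2.4 (a 30-minute window = 0.5 hours).
P(N = 0) = e^(−μ) μ^0/0! = e^(−2.4) · 2.4^0/1 ≈ 0.0907.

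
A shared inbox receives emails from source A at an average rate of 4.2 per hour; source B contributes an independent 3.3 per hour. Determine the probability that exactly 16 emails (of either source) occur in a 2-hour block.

0.0960

Independent Poisson processes superpose: combined rate λ = 4.2 + 3.3 = 7.5 per hour.
Over the interval, μ = 7.5 × 2 = 15 (a 2-hour block = 2 hours).
P(N = 16) = e^(−15) · 15^16/16! ≈ 0.0960.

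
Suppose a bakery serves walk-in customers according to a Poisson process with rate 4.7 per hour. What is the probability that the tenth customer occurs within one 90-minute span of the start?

0.1746

Over the interval, μ = 4.7 × 1.5 = 7.05 (a 90-minute span = 1.5 hours).
The tenth arrival falls in the interval iff at least 10 events occur there: P(S_10 ≤ t) = P(N ≥ 10) = 1 − P(N ≤ 9) ≈ 0.1746.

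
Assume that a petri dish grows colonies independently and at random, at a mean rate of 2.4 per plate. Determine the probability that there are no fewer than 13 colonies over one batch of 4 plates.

Over the interval, μ = 2.4 × 4 = 9.6 (a batch of 4 plates = 4 plates).
P(N ≥ 13) = 1 − P(N ≤ 12) = 1 − Σ_{j=0}^{12} e^(−μ) μ^j/j! ≈ 0.1721.

0.1721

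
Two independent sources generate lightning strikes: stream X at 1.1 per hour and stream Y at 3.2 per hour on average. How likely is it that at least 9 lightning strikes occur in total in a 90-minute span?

0.2025

Independent Poisson processes superpose: combined rate λ = 1.1 + 3.2 = 4.3 per hour.
Over the interval, μ = 4.3 × 1.5 = 6.45 (a 90-minute span = 1.5 hours).
P(N ≥ 9) = 1 − P(N ≤ 8) ≈ 0.2025.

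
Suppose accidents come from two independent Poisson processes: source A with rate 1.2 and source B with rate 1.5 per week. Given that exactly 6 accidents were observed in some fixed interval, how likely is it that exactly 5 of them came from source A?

0.0578

Given the total, each event is independently from source A with probability p = λ_A/(λ_A+λ_B) = 1.2/2.7 ≈ 0.4444.
So K ~ Binomial(6, 1.2/2.7): P(K = 5) = C(6,5) · (1.2/2.7)^5 · (1.5/2.7)^1 ≈ 0.0578.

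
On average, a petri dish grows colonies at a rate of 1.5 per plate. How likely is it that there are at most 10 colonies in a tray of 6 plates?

0.7060

Over the interval, μ = 1.5 × 6 = 9 (a tray of 6 plates = 6 plates).
P(N ≤ 10) = Σ_{j=0}^{10} e^(−μ) μ^j/j! ≈ 0.7060.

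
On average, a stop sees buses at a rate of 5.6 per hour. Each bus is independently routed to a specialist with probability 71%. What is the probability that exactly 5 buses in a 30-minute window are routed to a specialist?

Thinning: the buses that are routed to a specialist themselves form a Poisson process with rate 0.71 × 5.6 = 3.976 per hour.
Over the interval, μ = 3.976 × 0.5 = 1.988 (a 30-minute window = 0.5 hours).
P(N = 5) = e^(−1.988) · 1.988^5/5! ≈ 0.0354.

0.0354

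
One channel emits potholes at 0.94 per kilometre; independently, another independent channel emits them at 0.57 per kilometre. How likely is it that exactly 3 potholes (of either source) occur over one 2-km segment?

Independent Poisson processes superpose: combined rate λ = 0.94 + 0.57 = 1.51 per kilometre.
Over the interval, μ = 1.51 × 2 = 3.02 (a 2-km segment = 2 kilometres).
P(N = 3) = e^(−3.02) · 3.02^3/3! ≈ 0.2240.

0.2240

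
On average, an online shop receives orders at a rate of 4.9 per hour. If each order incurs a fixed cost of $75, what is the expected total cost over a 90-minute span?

E[N] = 4.9 × 1.5 = 7.35 (a 90-minute span = 1.5 hours); E[cost] = 7.35 × $75 = $551.25.

$551.25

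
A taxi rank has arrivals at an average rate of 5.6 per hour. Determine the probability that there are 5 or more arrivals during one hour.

0.6578

With mean μ = 5.6 per hour,
P(N ≥ 5) = 1 − P(N ≤ 4) = 1 − Σ_{j=0}^{4} e^(−μ) μ^j/j! ≈ 0.6578.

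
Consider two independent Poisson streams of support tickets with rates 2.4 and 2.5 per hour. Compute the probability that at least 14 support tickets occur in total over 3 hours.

Independent Poisson processes superpose: combined rate λ = 2.4 + 2.5 = 4.9 per hour.
Over the interval, μ = 4.9 × 3 = 14.7 (3 hours).
P(N ≥ 14) = 1 − P(N ≤ 13) ≈ 0.6075.

0.6075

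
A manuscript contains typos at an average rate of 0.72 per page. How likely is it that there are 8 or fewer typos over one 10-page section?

0.7027

Over the interval, μ = 0.72 × 10 = 7.2 (a 10-page section = 10 pages).
P(N ≤ 8) = Σ_{j=0}^{8} e^(−μ) μ^j/j! ≈ 0.7027.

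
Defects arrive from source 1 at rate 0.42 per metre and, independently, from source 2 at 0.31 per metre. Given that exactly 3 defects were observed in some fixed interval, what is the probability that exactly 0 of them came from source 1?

Given the total, each event is independently from source 1 with probability p = λ_1/(λ_1+λ_2) = 0.42/0.73 ≈ 0.5753.
So K ~ Binomial(3, 0.42/0.73): P(K = 0) = C(3,0) · (0.42/0.73)^0 · (0.31/0.73)^3 ≈ 0.0766.

0.0766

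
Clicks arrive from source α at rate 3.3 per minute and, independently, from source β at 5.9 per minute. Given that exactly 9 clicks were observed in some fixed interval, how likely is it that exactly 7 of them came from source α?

Given the total, each event is independently from source α with probability p = λ_α/(λ_α+λ_β) = 3.3/9.2 ≈ 0.3587.
So K ~ Binomial(9, 3.3/9.2): P(K = 7) = C(9,7) · (3.3/9.2)^7 · (5.9/9.2)^2 ≈ 0.0113.

0.0113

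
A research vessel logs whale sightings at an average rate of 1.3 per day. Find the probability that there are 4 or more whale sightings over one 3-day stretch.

0.5468

Over the interval, μ = 1.3 × 3 = 3.9 (a 3-day stretch = 3 days).
P(N ≥ 4) = 1 − P(N ≤ 3) = 1 − Σ_{j=0}^{3} e^(−μ) μ^j/j! ≈ 0.5468.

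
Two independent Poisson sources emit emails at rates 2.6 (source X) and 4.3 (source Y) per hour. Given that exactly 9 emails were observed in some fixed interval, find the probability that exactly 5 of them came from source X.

0.1444

Given the total, each event is independently from source X with probability p = λ_X/(λ_X+λ_Y) = 2.6/6.9 ≈ 0.3768.
So K ~ Binomial(9, 2.6/6.9): P(K = 5) = C(9,5) · (2.6/6.9)^5 · (4.3/6.9)^4 ≈ 0.1444.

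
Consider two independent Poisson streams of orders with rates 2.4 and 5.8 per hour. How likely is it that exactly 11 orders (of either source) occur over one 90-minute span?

Independent Poisson processes superpose: combined rate λ = 2.4 + 5.8 = 8.2 per hour.
Over the interval, μ = 8.2 × 1.5 = 12.3 (a 90-minute span = 1.5 hours).
P(N = 11) = e^(−12.3) · 12.3^11/11! ≈ 0.1112.

0.1112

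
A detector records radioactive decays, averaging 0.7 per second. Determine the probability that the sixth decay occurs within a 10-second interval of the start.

Over the interval, μ = 0.7 × 10 = 7 (a 10-second interval = 10 seconds).
The sixth arrival falls in the interval iff at least 6 events occur there: P(S_6 ≤ t) = P(N ≥ 6) = 1 − P(N ≤ 5) ≈ 0.6993.

0.6993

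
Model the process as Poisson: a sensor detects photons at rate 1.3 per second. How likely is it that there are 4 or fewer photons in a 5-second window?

0.2237

Over the interval, μ = 1.3 × 5 = 6.5 (a 5-second window = 5 seconds).
P(N ≤ 4) = Σ_{j=0}^{4} e^(−μ) μ^j/j! ≈ 0.2237.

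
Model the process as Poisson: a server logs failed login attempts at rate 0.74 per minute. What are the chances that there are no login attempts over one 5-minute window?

Over the interval, μ = 0.74 × 5 = 3.7 (a 5-minute window = 5 minutes).
P(N = 0) = e^(−μ) μ^0/0! = e^(−3.7) · 3.7^0/1 ≈ 0.0247.

0.0247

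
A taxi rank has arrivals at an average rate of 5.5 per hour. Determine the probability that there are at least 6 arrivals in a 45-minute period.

Over the interval, μ = 5.5 × 0.75 = 4.125 (a 45-minute period = 0.75 hours).
P(N ≥ 6) = 1 − P(N ≤ 5) = 1 − Σ_{j=0}^{5} e^(−μ) μ^j/j! ≈ 0.2347.

0.2347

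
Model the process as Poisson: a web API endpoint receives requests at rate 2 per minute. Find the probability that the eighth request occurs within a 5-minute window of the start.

Over the interval, μ = 2 × 5 = 10 (a 5-minute window = 5 minutes).
The eighth arrival falls in the interval iff at least 8 events occur there: P(S_8 ≤ t) = P(N ≥ 8) = 1 − P(N ≤ 7) ≈ 0.7798.

0.7798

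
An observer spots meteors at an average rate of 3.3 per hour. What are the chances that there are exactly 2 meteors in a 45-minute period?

0.2578

Over the interval, μ = 3.3 × 0.75 = 2.475 (a 45-minute period = 0.75 hours).
P(N = 2) = e^(−μ) μ^2/2! = e^(−2.475) · 2.475^2/2 ≈ 0.2578.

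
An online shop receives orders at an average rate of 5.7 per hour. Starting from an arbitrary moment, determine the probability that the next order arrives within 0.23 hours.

Inter-arrival times are exponential with rate λ = 5.7 per hour.
P(T ≤ 0.23) = 1 − e^(−λt) = 1 − e^(−5.7 × 0.23) = 1 − e^(−1.311) ≈ 0.7304.

0.7304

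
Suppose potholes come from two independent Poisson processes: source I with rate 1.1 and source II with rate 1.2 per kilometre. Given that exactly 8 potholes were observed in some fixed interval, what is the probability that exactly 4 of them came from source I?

0.2714

Given the total, each event is independently from source I with probability p = λ_I/(λ_I+λ_II) = 1.1/2.3 ≈ 0.4783.
So K ~ Binomial(8, 1.1/2.3): P(K = 4) = C(8,4) · (1.1/2.3)^4 · (1.2/2.3)^4 ≈ 0.2714.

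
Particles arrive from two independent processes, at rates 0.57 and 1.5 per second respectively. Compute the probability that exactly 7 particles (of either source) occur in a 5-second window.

Independent Poisson processes superpose: combined rate λ = 0.57 + 1.5 = 2.07 per second.
Over the interval, μ = 2.07 × 5 = 10.35 (a 5-second window = 5 seconds).
P(N = 7) = e^(−10.35) · 10.35^7/7! ≈ 0.0808.

0.0808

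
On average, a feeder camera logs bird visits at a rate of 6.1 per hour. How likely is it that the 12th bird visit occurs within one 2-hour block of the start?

Over the interval, μ = 6.1 × 2 = 12.2 (a 2-hour block = 2 hours).
The 12th arrival falls in the interval iff at least 12 events occur there: P(S_12 ≤ t) = P(N ≥ 12) = 1 − P(N ≤ 11) ≈ 0.5611.

0.5611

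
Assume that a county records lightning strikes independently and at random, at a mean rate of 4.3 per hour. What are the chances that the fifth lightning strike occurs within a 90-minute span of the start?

0.7707

Over the interval, μ = 4.3 × 1.5 = 6.45 (a 90-minute span = 1.5 hours).
The fifth arrival falls in the interval iff at least 5 events occur there: P(S_5 ≤ t) = P(N ≥ 5) = 1 − P(N ≤ 4) ≈ 0.7707.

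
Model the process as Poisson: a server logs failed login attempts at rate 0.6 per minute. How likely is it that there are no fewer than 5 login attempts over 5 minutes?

0.1847

Over the interval, μ = 0.6 × 5 = 3 (5 minutes).
P(N ≥ 5) = 1 − P(N ≤ 4) = 1 − Σ_{j=0}^{4} e^(−μ) μ^j/j! ≈ 0.1847.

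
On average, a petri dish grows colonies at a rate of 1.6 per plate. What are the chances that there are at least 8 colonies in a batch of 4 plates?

0.3127

Over the interval, μ = 1.6 × 4 = 6.4 (a batch of 4 plates = 4 plates).
P(N ≥ 8) = 1 − P(N ≤ 7) = 1 − Σ_{j=0}^{7} e^(−μ) μ^j/j! ≈ 0.3127.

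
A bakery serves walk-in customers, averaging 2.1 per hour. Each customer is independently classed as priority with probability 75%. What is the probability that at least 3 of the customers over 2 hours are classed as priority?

Thinning: the customers that are classed as priority themselves form a Poisson process with rate 0.75 × 2.1 = 1.575 per hour.
Over the interval, μ = 1.575 × 2 = 3.15 (2 hours).
P(N ≥ 3) = 1 − P(N ≤ 2) ≈ 0.6096.

0.6096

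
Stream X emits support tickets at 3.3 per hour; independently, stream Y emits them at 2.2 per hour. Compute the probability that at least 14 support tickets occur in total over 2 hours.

0.2187

Independent Poisson processes superpose: combined rate λ = 3.3 + 2.2 = 5.5 per hour.
Over the interval, μ = 5.5 × 2 = 11 (2 hours).
P(N ≥ 14) = 1 − P(N ≤ 13) ≈ 0.2187.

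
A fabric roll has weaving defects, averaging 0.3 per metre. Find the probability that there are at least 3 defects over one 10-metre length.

Over the interval, μ = 0.3 × 10 = 3 (a 10-metre length = 10 metres).
P(N ≥ 3) = 1 − P(N ≤ 2) = 1 − Σ_{j=0}^{2} e^(−μ) μ^j/j! ≈ 0.5768.

0.5768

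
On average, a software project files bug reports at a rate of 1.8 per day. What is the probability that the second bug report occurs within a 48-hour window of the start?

Over the interval, μ = 1.8 × 2 = 3.6 (a 48-hour window = 2 days).
The second arrival falls in the interval iff at least 2 events occur there: P(S_2 ≤ t) = P(N ≥ 2) = 1 − P(N ≤ 1) ≈ 0.8743.

0.8743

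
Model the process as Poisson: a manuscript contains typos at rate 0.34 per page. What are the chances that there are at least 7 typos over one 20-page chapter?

0.5201

Over the interval, μ = 0.34 × 20 = 6.8 (a 20-page chapter = 20 pages).
P(N ≥ 7) = 1 − P(N ≤ 6) = 1 − Σ_{j=0}^{6} e^(−μ) μ^j/j! ≈ 0.5201.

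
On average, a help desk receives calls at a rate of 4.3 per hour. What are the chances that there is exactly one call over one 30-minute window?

0.2504

Over the interval, μ = 4.3 × 0.5 = 2.15 (a 30-minute window = 0.5 hours).
P(N = 1) = e^(−μ) μ^1/1! = e^(−2.15) · 2.15^1/1 ≈ 0.2504.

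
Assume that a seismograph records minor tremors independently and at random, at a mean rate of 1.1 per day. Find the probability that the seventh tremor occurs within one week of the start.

0.6486

Over the interval, μ = 1.1 × 7 = 7.7 (a week = 7 days).
The seventh arrival falls in the interval iff at least 7 events occur there: P(S_7 ≤ t) = P(N ≥ 7) = 1 − P(N ≤ 6) ≈ 0.6486.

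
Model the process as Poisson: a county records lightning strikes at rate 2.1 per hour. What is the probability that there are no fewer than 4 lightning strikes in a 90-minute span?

Over the interval, μ = 2.1 × 1.5 = 3.15 (a 90-minute span = 1.5 hours).
P(N ≥ 4) = 1 − P(N ≤ 3) = 1 − Σ_{j=0}^{3} e^(−μ) μ^j/j! ≈ 0.3863.

0.3863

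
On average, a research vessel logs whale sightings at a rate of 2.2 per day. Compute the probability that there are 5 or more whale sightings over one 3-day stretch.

Over the interval, μ = 2.2 × 3 = 6.6 (a 3-day stretch = 3 days).
P(N ≥ 5) = 1 − P(N ≤ 4) = 1 − Σ_{j=0}^{4} e^(−μ) μ^j/j! ≈ 0.7873.

0.7873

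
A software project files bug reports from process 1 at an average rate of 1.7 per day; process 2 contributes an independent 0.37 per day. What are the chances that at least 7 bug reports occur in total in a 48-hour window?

0.1258

Independent Poisson processes superpose: combined rate λ = 1.7 + 0.37 = 2.07 per day.
Over the interval, μ = 2.07 × 2 = 4.14 (a 48-hour window = 2 days).
P(N ≥ 7) = 1 − P(N ≤ 6) ≈ 0.1258.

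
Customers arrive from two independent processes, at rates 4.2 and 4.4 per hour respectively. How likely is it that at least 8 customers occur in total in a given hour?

0.6272

Independent Poisson processes superpose: combined rate λ = 4.2 + 4.4 = 8.6 per hour.
So μ = 8.6.
P(N ≥ 8) = 1 − P(N ≤ 7) ≈ 0.6272.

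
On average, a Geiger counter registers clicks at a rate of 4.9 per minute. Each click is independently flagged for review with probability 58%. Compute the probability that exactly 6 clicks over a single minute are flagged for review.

0.0427

Thinning: the clicks that are flagged for review themselves form a Poisson process with rate 0.58 × 4.9 = 2.842 per minute.
So μ = 2.842.
P(N = 6) = e^(−2.842) · 2.842^6/6! ≈ 0.0427.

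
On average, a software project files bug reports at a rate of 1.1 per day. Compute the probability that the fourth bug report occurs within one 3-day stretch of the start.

0.4197

Over the interval, μ = 1.1 × 3 = 3.3 (a 3-day stretch = 3 days).
The fourth arrival falls in the interval iff at least 4 events occur there: P(S_4 ≤ t) = P(N ≥ 4) = 1 − P(N ≤ 3) ≈ 0.4197.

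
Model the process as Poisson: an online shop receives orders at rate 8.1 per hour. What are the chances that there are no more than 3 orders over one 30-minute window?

Over the interval, μ = 8.1 × 0.5 = 4.05 (a 30-minute window = 0.5 hours).
P(N ≤ 3) = Σ_{j=0}^{3} e^(−μ) μ^j/j! ≈ 0.4238.

0.4238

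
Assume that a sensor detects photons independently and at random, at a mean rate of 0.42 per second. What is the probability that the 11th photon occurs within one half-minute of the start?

Over the interval, μ = 0.42 × 30 = 12.6 (a half-minute = 30 seconds).
The 11th arrival falls in the interval iff at least 11 events occur there: P(S_11 ≤ t) = P(N ≥ 11) = 1 − P(N ≤ 10) ≈ 0.7124.

0.7124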